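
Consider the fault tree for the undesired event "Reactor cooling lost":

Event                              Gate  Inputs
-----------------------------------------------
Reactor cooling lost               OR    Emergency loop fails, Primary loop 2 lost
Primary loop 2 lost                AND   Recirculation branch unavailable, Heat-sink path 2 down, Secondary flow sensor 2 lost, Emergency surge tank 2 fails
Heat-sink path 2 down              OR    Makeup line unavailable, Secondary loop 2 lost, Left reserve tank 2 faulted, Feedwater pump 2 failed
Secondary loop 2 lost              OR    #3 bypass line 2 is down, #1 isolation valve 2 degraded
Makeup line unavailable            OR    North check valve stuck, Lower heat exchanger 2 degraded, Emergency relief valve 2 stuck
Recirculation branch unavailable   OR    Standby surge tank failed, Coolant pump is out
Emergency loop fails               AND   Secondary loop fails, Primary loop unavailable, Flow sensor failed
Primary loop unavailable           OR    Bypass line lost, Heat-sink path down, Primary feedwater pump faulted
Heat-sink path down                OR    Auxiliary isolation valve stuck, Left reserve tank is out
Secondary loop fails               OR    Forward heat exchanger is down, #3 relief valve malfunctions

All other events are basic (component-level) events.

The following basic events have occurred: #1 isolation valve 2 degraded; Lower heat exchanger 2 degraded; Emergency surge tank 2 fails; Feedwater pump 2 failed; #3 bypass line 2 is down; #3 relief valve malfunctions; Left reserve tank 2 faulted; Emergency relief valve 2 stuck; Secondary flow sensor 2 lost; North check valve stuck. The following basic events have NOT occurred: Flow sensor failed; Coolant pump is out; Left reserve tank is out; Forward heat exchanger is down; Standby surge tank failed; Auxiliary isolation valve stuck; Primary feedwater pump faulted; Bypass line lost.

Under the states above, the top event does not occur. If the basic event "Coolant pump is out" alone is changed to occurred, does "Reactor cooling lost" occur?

Yes

Counterfactual: set "Coolant pump is out" to occurred.
Secondary loop fails [OR]: Forward heat exchanger is down=not, #3 relief valve malfunctions=occurs → at least one input occurs → occurs.
Heat-sink path down [OR]: Auxiliary isolation valve stuck=not, Left reserve tank is out=not → no input occurs → does not occur.
Primary loop unavailable [OR]: Bypass line lost=not, Heat-sink path down=not, Primary feedwater pump faulted=not → no input occurs → does not occur.
Emergency loop fails [AND]: Secondary loop fails=occurs, Primary loop unavailable=not, Flow sensor failed=not → not all inputs occur → does not occur.
Recirculation branch unavailable [OR]: Standby surge tank failed=not, Coolant pump is out=occurs → at least one input occurs → occurs.
Makeup line unavailable [OR]: North check valve stuck=occurs, Lower heat exchanger 2 degraded=occurs, Emergency relief valve 2 stuck=occurs → at least one input occurs → occurs.
Secondary loop 2 lost [OR]: #3 bypass line 2 is down=occurs, #1 isolation valve 2 degraded=occurs → at least one input occurs → occurs.
Heat-sink path 2 down [OR]: Makeup line unavailable=occurs, Secondary loop 2 lost=occurs, Left reserve tank 2 faulted=occurs, Feedwater pump 2 failed=occurs → at least one input occurs → occurs.
Primary loop 2 lost [AND]: Recirculation branch unavailable=occurs, Heat-sink path 2 down=occurs, Secondary flow sensor 2 lost=occurs, Emergency surge tank 2 fails=occurs → all inputs occur → occurs.
Reactor cooling lost [OR]: Emergency loop fails=not, Primary loop 2 lost=occurs → at least one input occurs → occurs.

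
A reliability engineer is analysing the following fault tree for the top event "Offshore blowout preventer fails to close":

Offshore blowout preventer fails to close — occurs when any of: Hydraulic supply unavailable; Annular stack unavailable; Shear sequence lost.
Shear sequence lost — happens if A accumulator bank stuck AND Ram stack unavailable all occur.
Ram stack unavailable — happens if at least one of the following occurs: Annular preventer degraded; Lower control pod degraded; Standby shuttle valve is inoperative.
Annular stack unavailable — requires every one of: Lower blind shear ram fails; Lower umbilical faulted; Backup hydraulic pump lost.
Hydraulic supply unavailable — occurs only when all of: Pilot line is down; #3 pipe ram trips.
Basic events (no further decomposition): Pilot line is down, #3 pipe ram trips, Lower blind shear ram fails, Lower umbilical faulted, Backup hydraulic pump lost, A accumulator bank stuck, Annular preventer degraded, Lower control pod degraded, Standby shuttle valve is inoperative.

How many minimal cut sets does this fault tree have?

5

Hydraulic supply unavailable [AND]: one cut set from each child combined → 1 × 1 = 1 cut set(s).
Annular stack unavailable [AND]: one cut set from each child combined → 1 × 1 × 1 = 1 cut set(s).
Ram stack unavailable [OR]: union of children's cut sets → 3 cut set(s).
Shear sequence lost [AND]: one cut set from each child combined → 1 × 3 = 3 cut set(s).
Offshore blowout preventer fails to close [OR]: union of children's cut sets → 5 cut set(s).
Minimal cut sets: {#3 pipe ram trips, Pilot line is down}; {Backup hydraulic pump lost, Lower blind shear ram fails, Lower umbilical faulted}; {A accumulator bank stuck, Annular preventer degraded}; {A accumulator bank stuck, Lower control pod degraded}; {A accumulator bank stuck, Standby shuttle valve is inoperative}.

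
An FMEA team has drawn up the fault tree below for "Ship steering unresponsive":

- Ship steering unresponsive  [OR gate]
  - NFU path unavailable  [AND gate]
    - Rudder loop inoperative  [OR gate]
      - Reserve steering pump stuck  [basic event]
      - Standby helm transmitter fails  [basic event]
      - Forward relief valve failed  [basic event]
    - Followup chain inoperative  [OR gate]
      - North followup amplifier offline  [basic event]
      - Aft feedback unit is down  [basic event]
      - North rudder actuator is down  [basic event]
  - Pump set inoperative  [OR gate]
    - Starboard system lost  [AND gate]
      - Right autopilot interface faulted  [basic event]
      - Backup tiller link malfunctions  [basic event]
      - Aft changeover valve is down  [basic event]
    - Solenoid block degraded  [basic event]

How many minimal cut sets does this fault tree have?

11

Rudder loop inoperative [OR]: union of children's cut sets → 3 cut set(s).
Followup chain inoperative [OR]: union of children's cut sets → 3 cut set(s).
NFU path unavailable [AND]: one cut set from each child combined → 3 × 3 = 9 cut set(s).
Starboard system lost [AND]: one cut set from each child combined → 1 × 1 × 1 = 1 cut set(s).
Pump set inoperative [OR]: union of children's cut sets → 2 cut set(s).
Ship steering unresponsive [OR]: union of children's cut sets → 11 cut set(s).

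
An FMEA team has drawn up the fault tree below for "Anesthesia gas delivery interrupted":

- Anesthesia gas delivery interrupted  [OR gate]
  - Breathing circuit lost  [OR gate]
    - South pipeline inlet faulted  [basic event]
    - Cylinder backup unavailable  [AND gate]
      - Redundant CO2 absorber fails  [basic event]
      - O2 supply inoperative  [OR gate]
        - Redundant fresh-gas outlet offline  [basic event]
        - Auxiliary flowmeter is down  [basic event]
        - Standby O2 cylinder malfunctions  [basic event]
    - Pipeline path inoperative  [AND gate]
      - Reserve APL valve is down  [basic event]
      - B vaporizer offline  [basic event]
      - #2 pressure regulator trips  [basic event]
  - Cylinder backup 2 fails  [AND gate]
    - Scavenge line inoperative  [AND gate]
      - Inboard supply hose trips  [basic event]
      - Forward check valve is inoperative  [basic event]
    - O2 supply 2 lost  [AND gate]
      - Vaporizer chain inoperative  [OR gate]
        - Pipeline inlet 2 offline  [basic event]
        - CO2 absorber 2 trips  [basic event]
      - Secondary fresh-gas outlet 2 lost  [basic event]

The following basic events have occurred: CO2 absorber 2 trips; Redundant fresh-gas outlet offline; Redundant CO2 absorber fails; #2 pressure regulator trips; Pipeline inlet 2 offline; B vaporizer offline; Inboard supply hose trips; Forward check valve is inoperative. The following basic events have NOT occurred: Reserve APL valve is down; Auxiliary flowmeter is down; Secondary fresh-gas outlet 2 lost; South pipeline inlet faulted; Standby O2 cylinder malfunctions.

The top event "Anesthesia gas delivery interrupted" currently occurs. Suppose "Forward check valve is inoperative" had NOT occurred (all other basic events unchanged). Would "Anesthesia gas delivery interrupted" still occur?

Counterfactual: set "Forward check valve is inoperative" to not occurred.
O2 supply inoperative [OR]: Redundant fresh-gas outlet offline=occurs, Auxiliary flowmeter is down=not, Standby O2 cylinder malfunctions=not → at least one input occurs → occurs.
Cylinder backup unavailable [AND]: Redundant CO2 absorber fails=occurs, O2 supply inoperative=occurs → all inputs occur → occurs.
Pipeline path inoperative [AND]: Reserve APL valve is down=not, B vaporizer offline=occurs, #2 pressure regulator trips=occurs → not all inputs occur → does not occur.
Breathing circuit lost [OR]: South pipeline inlet faulted=not, Cylinder backup unavailable=occurs, Pipeline path inoperative=not → at least one input occurs → occurs.
Scavenge line inoperative [AND]: Inboard supply hose trips=occurs, Forward check valve is inoperative=not → not all inputs occur → does not occur.
Vaporizer chain inoperative [OR]: Pipeline inlet 2 offline=occurs, CO2 absorber 2 trips=occurs → at least one input occurs → occurs.
O2 supply 2 lost [AND]: Vaporizer chain inoperative=occurs, Secondary fresh-gas outlet 2 lost=not → not all inputs occur → does not occur.
Cylinder backup 2 fails [AND]: Scavenge line inoperative=not, O2 supply 2 lost=not → not all inputs occur → does not occur.
Anesthesia gas delivery interrupted [OR]: Breathing circuit lost=occurs, Cylinder backup 2 fails=not → at least one input occurs → occurs.

Yes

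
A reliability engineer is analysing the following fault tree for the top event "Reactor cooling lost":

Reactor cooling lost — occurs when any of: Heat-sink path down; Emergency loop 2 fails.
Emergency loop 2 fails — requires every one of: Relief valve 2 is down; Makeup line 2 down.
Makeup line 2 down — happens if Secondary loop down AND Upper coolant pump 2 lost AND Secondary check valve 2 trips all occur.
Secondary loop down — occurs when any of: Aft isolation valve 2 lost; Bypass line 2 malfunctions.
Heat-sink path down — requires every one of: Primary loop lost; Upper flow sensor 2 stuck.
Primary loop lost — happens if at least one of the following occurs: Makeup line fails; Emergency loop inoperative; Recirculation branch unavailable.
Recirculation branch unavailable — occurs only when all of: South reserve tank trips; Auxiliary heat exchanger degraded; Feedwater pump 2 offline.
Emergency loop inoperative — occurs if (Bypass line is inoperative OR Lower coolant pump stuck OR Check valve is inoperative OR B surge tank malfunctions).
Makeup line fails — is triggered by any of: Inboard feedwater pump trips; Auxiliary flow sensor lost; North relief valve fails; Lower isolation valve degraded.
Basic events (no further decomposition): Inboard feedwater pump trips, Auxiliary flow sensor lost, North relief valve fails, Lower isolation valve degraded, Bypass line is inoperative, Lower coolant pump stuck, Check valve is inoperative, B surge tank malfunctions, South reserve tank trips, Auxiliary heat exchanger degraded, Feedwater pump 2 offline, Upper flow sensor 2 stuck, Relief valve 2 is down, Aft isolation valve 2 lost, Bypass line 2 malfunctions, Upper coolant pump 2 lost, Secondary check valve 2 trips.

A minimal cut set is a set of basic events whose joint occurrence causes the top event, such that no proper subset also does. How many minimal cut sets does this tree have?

11

Makeup line fails [OR]: union of children's cut sets → 4 cut set(s).
Emergency loop inoperative [OR]: union of children's cut sets → 4 cut set(s).
Recirculation branch unavailable [AND]: one cut set from each child combined → 1 × 1 × 1 = 1 cut set(s).
Primary loop lost [OR]: union of children's cut sets → 9 cut set(s).
Heat-sink path down [AND]: one cut set from each child combined → 9 × 1 = 9 cut set(s).
Secondary loop down [OR]: union of children's cut sets → 2 cut set(s).
Makeup line 2 down [AND]: one cut set from each child combined → 2 × 1 × 1 = 2 cut set(s).
Emergency loop 2 fails [AND]: one cut set from each child combined → 1 × 2 = 2 cut set(s).
Reactor cooling lost [OR]: union of children's cut sets → 11 cut set(s).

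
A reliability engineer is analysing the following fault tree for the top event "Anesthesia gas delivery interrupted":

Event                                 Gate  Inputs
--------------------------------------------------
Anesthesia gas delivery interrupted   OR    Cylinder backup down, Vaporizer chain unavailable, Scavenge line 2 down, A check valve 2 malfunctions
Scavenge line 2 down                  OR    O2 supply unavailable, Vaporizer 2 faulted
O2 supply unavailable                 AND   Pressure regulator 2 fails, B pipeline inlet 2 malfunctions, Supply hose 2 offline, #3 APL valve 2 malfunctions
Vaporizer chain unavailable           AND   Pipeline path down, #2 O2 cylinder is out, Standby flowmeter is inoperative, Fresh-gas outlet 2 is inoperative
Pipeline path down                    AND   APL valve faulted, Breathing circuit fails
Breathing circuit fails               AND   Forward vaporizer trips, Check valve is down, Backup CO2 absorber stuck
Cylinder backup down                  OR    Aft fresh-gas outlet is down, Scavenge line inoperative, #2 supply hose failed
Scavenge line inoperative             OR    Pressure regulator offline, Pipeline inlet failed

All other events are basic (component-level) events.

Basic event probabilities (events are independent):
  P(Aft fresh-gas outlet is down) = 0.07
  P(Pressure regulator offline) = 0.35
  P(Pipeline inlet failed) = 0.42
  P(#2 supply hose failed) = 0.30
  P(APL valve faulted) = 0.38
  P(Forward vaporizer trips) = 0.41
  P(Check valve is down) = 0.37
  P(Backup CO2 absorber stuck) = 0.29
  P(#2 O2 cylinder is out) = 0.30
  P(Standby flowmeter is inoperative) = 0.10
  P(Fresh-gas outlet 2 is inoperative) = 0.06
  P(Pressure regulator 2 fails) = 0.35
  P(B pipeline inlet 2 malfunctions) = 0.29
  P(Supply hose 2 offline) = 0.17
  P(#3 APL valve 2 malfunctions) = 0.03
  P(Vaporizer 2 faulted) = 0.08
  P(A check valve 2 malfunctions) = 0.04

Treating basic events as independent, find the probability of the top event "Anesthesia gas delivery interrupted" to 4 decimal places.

P(Scavenge line inoperative) [OR] = 1 − (1−0.35) × (1−0.42) = 0.623000
P(Cylinder backup down) [OR] = 1 − (1−0.07) × (1−0.623000) × (1−0.30) = 0.754573
P(Breathing circuit fails) [AND] = 0.41 × 0.37 × 0.29 = 0.043993
P(Pipeline path down) [AND] = 0.38 × 0.043993 = 0.016717
P(Vaporizer chain unavailable) [AND] = 0.016717 × 0.30 × 0.10 × 0.06 = 0.000030
P(O2 supply unavailable) [AND] = 0.35 × 0.29 × 0.17 × 0.03 = 0.000518
P(Scavenge line 2 down) [OR] = 1 − (1−0.000518) × (1−0.08) = 0.080477
P(Anesthesia gas delivery interrupted) [OR] = 1 − (1−0.754573) × (1−0.000030) × (1−0.080477) × (1−0.04) = 0.783358
Rounded to 4 decimal places: P(Anesthesia gas delivery interrupted) ≈ 0.7834.

0.7834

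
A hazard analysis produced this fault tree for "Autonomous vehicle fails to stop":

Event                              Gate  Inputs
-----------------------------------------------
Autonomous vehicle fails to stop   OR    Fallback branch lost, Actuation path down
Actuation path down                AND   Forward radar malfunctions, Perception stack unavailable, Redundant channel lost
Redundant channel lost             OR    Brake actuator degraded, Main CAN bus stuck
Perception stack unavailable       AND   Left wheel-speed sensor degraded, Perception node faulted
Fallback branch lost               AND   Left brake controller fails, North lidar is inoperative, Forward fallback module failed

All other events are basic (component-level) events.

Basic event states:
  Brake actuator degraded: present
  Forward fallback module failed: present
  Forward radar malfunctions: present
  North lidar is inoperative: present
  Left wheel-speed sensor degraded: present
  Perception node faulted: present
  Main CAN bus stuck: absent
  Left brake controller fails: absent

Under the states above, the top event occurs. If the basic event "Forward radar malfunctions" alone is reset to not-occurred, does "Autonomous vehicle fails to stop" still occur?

No

Counterfactual: set "Forward radar malfunctions" to not occurred.
Fallback branch lost [AND]: Left brake controller fails=not, North lidar is inoperative=occurs, Forward fallback module failed=occurs → not all inputs occur → does not occur.
Perception stack unavailable [AND]: Left wheel-speed sensor degraded=occurs, Perception node faulted=occurs → all inputs occur → occurs.
Redundant channel lost [OR]: Brake actuator degraded=occurs, Main CAN bus stuck=not → at least one input occurs → occurs.
Actuation path down [AND]: Forward radar malfunctions=not, Perception stack unavailable=occurs, Redundant channel lost=occurs → not all inputs occur → does not occur.
Autonomous vehicle fails to stop [OR]: Fallback branch lost=not, Actuation path down=not → no input occurs → does not occur.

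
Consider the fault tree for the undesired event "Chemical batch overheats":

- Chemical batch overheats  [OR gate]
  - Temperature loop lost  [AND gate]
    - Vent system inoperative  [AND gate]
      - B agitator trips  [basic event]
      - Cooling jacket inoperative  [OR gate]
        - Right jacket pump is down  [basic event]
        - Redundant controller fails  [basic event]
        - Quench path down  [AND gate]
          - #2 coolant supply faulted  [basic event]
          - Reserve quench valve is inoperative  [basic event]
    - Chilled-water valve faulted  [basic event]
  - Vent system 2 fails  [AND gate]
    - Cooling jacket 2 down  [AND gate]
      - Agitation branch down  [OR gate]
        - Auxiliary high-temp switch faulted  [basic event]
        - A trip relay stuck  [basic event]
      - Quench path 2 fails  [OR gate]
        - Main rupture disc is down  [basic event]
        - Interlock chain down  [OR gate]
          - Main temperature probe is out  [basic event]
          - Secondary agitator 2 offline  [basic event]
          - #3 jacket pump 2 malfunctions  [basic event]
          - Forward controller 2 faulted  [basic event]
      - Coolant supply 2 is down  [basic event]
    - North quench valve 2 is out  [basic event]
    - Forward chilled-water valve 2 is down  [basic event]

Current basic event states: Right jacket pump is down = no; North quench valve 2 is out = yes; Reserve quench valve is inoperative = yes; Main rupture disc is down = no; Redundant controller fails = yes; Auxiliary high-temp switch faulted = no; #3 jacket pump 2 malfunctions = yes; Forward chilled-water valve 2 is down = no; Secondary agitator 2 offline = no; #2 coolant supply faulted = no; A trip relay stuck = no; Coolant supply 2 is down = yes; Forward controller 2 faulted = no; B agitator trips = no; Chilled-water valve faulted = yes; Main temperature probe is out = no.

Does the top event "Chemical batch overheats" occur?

No

Quench path down [AND]: #2 coolant supply faulted=not, Reserve quench valve is inoperative=occurs → not all inputs occur → does not occur.
Cooling jacket inoperative [OR]: Right jacket pump is down=not, Redundant controller fails=occurs, Quench path down=not → at least one input occurs → occurs.
Vent system inoperative [AND]: B agitator trips=not, Cooling jacket inoperative=occurs → not all inputs occur → does not occur.
Temperature loop lost [AND]: Vent system inoperative=not, Chilled-water valve faulted=occurs → not all inputs occur → does not occur.
Agitation branch down [OR]: Auxiliary high-temp switch faulted=not, A trip relay stuck=not → no input occurs → does not occur.
Interlock chain down [OR]: Main temperature probe is out=not, Secondary agitator 2 offline=not, #3 jacket pump 2 malfunctions=occurs, Forward controller 2 faulted=not → at least one input occurs → occurs.
Quench path 2 fails [OR]: Main rupture disc is down=not, Interlock chain down=occurs → at least one input occurs → occurs.
Cooling jacket 2 down [AND]: Agitation branch down=not, Quench path 2 fails=occurs, Coolant supply 2 is down=occurs → not all inputs occur → does not occur.
Vent system 2 fails [AND]: Cooling jacket 2 down=not, North quench valve 2 is out=occurs, Forward chilled-water valve 2 is down=not → not all inputs occur → does not occur.
Chemical batch overheats [OR]: Temperature loop lost=not, Vent system 2 fails=not → no input occurs → does not occur.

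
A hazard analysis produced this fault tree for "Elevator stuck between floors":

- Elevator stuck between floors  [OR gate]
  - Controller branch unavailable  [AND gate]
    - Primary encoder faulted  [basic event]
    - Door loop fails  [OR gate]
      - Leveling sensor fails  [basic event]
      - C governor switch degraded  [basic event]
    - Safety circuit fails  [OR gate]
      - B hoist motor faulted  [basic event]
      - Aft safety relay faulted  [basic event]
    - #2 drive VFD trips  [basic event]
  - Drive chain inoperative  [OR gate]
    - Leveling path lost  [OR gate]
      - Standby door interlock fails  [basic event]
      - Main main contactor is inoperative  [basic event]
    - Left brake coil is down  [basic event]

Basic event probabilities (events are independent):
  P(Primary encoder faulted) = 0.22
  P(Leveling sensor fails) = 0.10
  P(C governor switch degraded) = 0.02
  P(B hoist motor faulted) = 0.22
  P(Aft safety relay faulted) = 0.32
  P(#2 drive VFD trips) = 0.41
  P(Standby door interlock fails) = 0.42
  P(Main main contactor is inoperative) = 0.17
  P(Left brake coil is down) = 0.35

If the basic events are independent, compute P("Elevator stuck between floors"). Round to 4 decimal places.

P(Door loop fails) [OR] = 1 − (1−0.10) × (1−0.02) = 0.118000
P(Safety circuit fails) [OR] = 1 − (1−0.22) × (1−0.32) = 0.469600
P(Controller branch unavailable) [AND] = 0.22 × 0.118000 × 0.469600 × 0.41 = 0.004998
P(Leveling path lost) [OR] = 1 − (1−0.42) × (1−0.17) = 0.518600
P(Drive chain inoperative) [OR] = 1 − (1−0.518600) × (1−0.35) = 0.687090
P(Elevator stuck between floors) [OR] = 1 − (1−0.004998) × (1−0.687090) = 0.688654
Rounded to 4 decimal places: P(Elevator stuck between floors) ≈ 0.6887.

0.6887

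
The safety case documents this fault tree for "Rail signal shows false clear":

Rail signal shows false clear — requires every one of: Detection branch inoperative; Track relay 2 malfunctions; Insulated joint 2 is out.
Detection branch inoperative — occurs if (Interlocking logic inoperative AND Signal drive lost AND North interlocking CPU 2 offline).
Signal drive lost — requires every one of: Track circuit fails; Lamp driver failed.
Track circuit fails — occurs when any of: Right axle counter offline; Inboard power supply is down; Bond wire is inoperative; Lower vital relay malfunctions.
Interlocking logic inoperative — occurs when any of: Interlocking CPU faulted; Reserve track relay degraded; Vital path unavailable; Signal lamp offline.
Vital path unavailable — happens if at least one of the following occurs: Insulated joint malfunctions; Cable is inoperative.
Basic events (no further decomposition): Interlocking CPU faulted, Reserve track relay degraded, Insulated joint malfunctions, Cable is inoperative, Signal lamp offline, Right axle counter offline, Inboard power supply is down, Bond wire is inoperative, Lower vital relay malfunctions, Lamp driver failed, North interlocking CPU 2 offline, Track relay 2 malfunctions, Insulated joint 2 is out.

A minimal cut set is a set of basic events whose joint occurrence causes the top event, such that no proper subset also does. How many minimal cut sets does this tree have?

Vital path unavailable [OR]: union of children's cut sets → 2 cut set(s).
Interlocking logic inoperative [OR]: union of children's cut sets → 5 cut set(s).
Track circuit fails [OR]: union of children's cut sets → 4 cut set(s).
Signal drive lost [AND]: one cut set from each child combined → 4 × 1 = 4 cut set(s).
Detection branch inoperative [AND]: one cut set from each child combined → 5 × 4 × 1 = 20 cut set(s).
Rail signal shows false clear [AND]: one cut set from each child combined → 20 × 1 × 1 = 20 cut set(s).

20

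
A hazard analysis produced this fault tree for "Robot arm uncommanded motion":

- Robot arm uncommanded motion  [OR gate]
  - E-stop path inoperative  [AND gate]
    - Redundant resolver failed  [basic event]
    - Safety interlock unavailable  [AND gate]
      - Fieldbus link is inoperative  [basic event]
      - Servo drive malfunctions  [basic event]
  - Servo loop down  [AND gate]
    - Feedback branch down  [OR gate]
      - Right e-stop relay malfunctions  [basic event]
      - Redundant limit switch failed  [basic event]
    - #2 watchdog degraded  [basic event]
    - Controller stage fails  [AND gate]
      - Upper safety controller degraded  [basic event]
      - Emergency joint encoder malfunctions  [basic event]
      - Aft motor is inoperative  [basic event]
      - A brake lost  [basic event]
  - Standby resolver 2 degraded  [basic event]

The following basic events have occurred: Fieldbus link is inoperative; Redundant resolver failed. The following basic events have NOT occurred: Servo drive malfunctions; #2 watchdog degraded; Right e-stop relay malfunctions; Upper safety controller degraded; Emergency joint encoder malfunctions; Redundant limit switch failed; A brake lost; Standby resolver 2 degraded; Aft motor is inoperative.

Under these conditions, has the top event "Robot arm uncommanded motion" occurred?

No

Safety interlock unavailable [AND]: Fieldbus link is inoperative=occurs, Servo drive malfunctions=not → not all inputs occur → does not occur.
E-stop path inoperative [AND]: Redundant resolver failed=occurs, Safety interlock unavailable=not → not all inputs occur → does not occur.
Feedback branch down [OR]: Right e-stop relay malfunctions=not, Redundant limit switch failed=not → no input occurs → does not occur.
Controller stage fails [AND]: Upper safety controller degraded=not, Emergency joint encoder malfunctions=not, Aft motor is inoperative=not, A brake lost=not → not all inputs occur → does not occur.
Servo loop down [AND]: Feedback branch down=not, #2 watchdog degraded=not, Controller stage fails=not → not all inputs occur → does not occur.
Robot arm uncommanded motion [OR]: E-stop path inoperative=not, Servo loop down=not, Standby resolver 2 degraded=not → no input occurs → does not occur.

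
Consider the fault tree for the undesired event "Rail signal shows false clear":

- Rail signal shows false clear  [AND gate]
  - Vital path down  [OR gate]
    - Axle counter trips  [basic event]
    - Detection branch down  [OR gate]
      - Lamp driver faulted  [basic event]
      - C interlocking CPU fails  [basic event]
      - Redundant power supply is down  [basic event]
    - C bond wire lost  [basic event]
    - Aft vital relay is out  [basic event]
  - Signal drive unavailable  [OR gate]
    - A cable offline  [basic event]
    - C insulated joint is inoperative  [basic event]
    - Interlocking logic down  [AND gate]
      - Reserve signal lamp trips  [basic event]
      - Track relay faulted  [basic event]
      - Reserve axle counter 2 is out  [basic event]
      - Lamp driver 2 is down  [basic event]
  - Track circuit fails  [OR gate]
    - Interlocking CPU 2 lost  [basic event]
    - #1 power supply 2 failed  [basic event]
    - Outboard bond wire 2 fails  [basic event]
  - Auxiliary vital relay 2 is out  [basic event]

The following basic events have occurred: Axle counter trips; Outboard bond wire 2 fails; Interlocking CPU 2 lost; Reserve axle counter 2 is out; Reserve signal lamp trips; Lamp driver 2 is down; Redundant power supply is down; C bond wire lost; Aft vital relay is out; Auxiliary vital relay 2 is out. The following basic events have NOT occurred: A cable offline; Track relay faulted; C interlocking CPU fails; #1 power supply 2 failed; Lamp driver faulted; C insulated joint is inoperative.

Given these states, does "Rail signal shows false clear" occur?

No

Detection branch down [OR]: Lamp driver faulted=not, C interlocking CPU fails=not, Redundant power supply is down=occurs → at least one input occurs → occurs.
Vital path down [OR]: Axle counter trips=occurs, Detection branch down=occurs, C bond wire lost=occurs, Aft vital relay is out=occurs → at least one input occurs → occurs.
Interlocking logic down [AND]: Reserve signal lamp trips=occurs, Track relay faulted=not, Reserve axle counter 2 is out=occurs, Lamp driver 2 is down=occurs → not all inputs occur → does not occur.
Signal drive unavailable [OR]: A cable offline=not, C insulated joint is inoperative=not, Interlocking logic down=not → no input occurs → does not occur.
Track circuit fails [OR]: Interlocking CPU 2 lost=occurs, #1 power supply 2 failed=not, Outboard bond wire 2 fails=occurs → at least one input occurs → occurs.
Rail signal shows false clear [AND]: Vital path down=occurs, Signal drive unavailable=not, Track circuit fails=occurs, Auxiliary vital relay 2 is out=occurs → not all inputs occur → does not occur.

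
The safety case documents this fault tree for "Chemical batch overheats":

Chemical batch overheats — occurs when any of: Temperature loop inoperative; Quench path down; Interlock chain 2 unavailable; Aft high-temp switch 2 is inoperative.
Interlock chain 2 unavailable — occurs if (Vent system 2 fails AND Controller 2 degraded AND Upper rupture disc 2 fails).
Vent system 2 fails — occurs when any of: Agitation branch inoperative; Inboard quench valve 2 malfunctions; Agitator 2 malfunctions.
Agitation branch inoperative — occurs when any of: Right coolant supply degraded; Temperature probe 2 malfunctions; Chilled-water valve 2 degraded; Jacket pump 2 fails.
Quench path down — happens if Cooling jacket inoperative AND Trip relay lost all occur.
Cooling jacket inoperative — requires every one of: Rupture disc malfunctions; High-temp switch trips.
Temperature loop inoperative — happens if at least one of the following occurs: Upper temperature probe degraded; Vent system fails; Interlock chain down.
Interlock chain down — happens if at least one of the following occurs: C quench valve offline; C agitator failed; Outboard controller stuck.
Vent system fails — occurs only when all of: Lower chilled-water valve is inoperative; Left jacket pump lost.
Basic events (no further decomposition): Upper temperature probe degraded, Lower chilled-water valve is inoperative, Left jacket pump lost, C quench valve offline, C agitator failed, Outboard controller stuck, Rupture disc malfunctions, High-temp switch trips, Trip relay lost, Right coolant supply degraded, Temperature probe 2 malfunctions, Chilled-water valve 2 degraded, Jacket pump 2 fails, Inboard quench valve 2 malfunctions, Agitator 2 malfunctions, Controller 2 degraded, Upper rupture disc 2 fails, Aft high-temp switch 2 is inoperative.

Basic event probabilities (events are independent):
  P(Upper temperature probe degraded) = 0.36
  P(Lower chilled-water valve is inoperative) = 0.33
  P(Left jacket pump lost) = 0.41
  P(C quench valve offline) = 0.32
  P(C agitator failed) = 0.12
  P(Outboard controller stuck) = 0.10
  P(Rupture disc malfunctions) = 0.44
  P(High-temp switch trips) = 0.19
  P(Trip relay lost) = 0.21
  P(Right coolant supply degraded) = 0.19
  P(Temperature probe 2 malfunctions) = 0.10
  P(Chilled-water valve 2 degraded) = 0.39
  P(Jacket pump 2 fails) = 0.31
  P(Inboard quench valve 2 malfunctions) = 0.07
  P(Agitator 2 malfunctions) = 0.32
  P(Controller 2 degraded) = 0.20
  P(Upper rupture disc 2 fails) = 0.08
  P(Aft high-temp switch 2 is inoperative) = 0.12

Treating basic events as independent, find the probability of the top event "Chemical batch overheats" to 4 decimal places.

0.7456

P(Vent system fails) [AND] = 0.33 × 0.41 = 0.135300
P(Interlock chain down) [OR] = 1 − (1−0.32) × (1−0.12) × (1−0.10) = 0.461440
P(Temperature loop inoperative) [OR] = 1 − (1−0.36) × (1−0.135300) × (1−0.461440) = 0.701957
P(Cooling jacket inoperative) [AND] = 0.44 × 0.19 = 0.083600
P(Quench path down) [AND] = 0.083600 × 0.21 = 0.017556
P(Agitation branch inoperative) [OR] = 1 − (1−0.19) × (1−0.10) × (1−0.39) × (1−0.31) = 0.693164
P(Vent system 2 fails) [OR] = 1 − (1−0.693164) × (1−0.07) × (1−0.32) = 0.805957
P(Interlock chain 2 unavailable) [AND] = 0.805957 × 0.20 × 0.08 = 0.012895
P(Chemical batch overheats) [OR] = 1 − (1−0.701957) × (1−0.017556) × (1−0.012895) × (1−0.12) = 0.745649
Rounded to 4 decimal places: P(Chemical batch overheats) ≈ 0.7456.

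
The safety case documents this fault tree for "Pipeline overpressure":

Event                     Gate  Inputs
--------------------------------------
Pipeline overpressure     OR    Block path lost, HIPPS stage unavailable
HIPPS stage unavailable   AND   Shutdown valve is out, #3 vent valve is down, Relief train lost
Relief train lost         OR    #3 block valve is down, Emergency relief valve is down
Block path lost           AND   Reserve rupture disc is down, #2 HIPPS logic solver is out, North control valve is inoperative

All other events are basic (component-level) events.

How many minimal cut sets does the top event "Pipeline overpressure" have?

3

Block path lost [AND]: one cut set from each child combined → 1 × 1 × 1 = 1 cut set(s).
Relief train lost [OR]: union of children's cut sets → 2 cut set(s).
HIPPS stage unavailable [AND]: one cut set from each child combined → 1 × 1 × 2 = 2 cut set(s).
Pipeline overpressure [OR]: union of children's cut sets → 3 cut set(s).
Minimal cut sets: {#2 HIPPS logic solver is out, North control valve is inoperative, Reserve rupture disc is down}; {#3 block valve is down, #3 vent valve is down, Shutdown valve is out}; {#3 vent valve is down, Emergency relief valve is down, Shutdown valve is out}.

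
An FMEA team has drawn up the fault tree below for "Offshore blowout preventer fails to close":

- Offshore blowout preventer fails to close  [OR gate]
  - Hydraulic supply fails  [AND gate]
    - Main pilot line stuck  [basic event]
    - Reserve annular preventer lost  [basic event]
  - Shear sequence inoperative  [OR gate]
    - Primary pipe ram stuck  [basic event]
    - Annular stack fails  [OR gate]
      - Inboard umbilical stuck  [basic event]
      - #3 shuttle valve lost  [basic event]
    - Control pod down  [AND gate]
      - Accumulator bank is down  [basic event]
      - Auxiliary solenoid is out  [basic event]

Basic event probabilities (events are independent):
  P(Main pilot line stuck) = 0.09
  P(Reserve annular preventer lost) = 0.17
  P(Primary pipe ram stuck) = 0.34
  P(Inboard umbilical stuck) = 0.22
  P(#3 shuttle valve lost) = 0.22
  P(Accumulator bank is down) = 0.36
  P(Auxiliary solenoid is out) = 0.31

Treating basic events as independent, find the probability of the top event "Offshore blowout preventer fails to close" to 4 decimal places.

P(Hydraulic supply fails) [AND] = 0.09 × 0.17 = 0.015300
P(Annular stack fails) [OR] = 1 − (1−0.22) × (1−0.22) = 0.391600
P(Control pod down) [AND] = 0.36 × 0.31 = 0.111600
P(Shear sequence inoperative) [OR] = 1 − (1−0.34) × (1−0.391600) × (1−0.111600) = 0.643268
P(Offshore blowout preventer fails to close) [OR] = 1 − (1−0.015300) × (1−0.643268) = 0.648726
Rounded to 4 decimal places: P(Offshore blowout preventer fails to close) ≈ 0.6487.

0.6487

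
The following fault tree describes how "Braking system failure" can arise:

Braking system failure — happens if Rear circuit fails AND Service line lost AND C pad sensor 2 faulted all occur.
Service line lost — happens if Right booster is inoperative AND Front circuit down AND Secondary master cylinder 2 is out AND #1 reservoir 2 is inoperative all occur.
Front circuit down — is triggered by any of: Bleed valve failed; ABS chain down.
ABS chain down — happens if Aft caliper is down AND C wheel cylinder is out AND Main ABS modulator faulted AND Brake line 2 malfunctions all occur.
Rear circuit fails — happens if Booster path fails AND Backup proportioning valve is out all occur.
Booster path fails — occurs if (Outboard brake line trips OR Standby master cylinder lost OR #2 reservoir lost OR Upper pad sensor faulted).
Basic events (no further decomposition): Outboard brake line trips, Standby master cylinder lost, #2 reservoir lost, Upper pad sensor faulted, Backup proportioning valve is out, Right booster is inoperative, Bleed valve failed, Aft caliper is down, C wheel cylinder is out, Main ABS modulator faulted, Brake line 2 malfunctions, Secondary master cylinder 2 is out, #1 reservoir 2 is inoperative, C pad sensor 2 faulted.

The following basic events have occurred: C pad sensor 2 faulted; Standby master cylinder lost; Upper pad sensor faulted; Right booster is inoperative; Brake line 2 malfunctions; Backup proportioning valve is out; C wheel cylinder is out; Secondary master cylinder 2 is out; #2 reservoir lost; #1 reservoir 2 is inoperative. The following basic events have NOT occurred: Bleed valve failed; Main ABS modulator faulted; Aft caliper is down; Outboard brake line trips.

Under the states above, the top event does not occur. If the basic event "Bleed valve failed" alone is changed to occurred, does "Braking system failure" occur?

Yes

Counterfactual: set "Bleed valve failed" to occurred.
Booster path fails [OR]: Outboard brake line trips=not, Standby master cylinder lost=occurs, #2 reservoir lost=occurs, Upper pad sensor faulted=occurs → at least one input occurs → occurs.
Rear circuit fails [AND]: Booster path fails=occurs, Backup proportioning valve is out=occurs → all inputs occur → occurs.
ABS chain down [AND]: Aft caliper is down=not, C wheel cylinder is out=occurs, Main ABS modulator faulted=not, Brake line 2 malfunctions=occurs → not all inputs occur → does not occur.
Front circuit down [OR]: Bleed valve failed=occurs, ABS chain down=not → at least one input occurs → occurs.
Service line lost [AND]: Right booster is inoperative=occurs, Front circuit down=occurs, Secondary master cylinder 2 is out=occurs, #1 reservoir 2 is inoperative=occurs → all inputs occur → occurs.
Braking system failure [AND]: Rear circuit fails=occurs, Service line lost=occurs, C pad sensor 2 faulted=occurs → all inputs occur → occurs.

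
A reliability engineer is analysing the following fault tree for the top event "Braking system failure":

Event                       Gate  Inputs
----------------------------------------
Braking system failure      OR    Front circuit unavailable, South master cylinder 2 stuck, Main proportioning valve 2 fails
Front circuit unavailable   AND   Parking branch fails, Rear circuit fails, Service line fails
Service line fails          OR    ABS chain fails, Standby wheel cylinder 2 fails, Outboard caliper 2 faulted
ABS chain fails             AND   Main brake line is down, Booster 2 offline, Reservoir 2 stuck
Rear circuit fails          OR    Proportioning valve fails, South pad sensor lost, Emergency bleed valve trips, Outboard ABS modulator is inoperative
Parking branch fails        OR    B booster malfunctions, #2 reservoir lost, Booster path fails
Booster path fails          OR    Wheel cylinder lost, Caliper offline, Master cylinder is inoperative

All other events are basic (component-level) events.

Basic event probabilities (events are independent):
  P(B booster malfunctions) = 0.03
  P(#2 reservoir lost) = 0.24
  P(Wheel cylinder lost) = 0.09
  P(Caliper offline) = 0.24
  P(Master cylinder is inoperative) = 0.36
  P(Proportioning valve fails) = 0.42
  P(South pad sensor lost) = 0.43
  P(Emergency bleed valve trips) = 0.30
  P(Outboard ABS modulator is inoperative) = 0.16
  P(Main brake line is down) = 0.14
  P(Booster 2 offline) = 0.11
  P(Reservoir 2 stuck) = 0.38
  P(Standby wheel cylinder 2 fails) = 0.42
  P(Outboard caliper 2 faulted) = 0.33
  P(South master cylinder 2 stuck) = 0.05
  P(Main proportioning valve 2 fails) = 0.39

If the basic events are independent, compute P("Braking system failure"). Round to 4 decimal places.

P(Booster path fails) [OR] = 1 − (1−0.09) × (1−0.24) × (1−0.36) = 0.557376
P(Parking branch fails) [OR] = 1 − (1−0.03) × (1−0.24) × (1−0.557376) = 0.673698
P(Rear circuit fails) [OR] = 1 − (1−0.42) × (1−0.43) × (1−0.30) × (1−0.16) = 0.805607
P(ABS chain fails) [AND] = 0.14 × 0.11 × 0.38 = 0.005852
P(Service line fails) [OR] = 1 − (1−0.005852) × (1−0.42) × (1−0.33) = 0.613674
P(Front circuit unavailable) [AND] = 0.673698 × 0.805607 × 0.613674 = 0.333063
P(Braking system failure) [OR] = 1 − (1−0.333063) × (1−0.05) × (1−0.39) = 0.613510
Rounded to 4 decimal places: P(Braking system failure) ≈ 0.6135.

0.6135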